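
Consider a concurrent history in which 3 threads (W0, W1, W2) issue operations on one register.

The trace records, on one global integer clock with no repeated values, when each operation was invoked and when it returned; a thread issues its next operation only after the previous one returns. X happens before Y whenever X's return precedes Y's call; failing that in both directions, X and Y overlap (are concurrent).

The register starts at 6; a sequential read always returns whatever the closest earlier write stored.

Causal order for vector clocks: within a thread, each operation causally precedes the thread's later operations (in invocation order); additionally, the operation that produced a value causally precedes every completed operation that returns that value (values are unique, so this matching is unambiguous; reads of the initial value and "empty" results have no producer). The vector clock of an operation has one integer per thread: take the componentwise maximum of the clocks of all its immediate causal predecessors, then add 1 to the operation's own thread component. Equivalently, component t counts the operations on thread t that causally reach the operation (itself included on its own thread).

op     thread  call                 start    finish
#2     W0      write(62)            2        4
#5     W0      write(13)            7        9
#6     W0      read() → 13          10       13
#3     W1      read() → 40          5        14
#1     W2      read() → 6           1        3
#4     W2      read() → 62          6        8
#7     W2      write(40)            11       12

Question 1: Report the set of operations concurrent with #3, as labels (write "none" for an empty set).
#4, #5, #6, #7

concurrent with #3 ([5,14]): every op whose interval crosses 5..14
#1 [1,3]: before
#2 [2,4]: before
#4 [6,8]: concurrent
#5 [7,9]: concurrent
#6 [10,13]: concurrent
#7 [11,12]: concurrent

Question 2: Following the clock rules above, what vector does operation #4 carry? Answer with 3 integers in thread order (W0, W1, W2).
(1, 0, 2)

invoked at 1, #1 has no predecessors; its own W2 bump gives (0, 0, 1)
invoked at 2, #2 has no predecessors; its own W0 bump gives (1, 0, 0)
VC(#5, invoked at 7): max of VC(#2)=(1, 0, 0), then +1 on thread W0 → (2, 0, 0)
VC(#4, invoked at 6): max of VC(#1)=(0, 0, 1), VC(#2)=(1, 0, 0), then +1 on thread W2 → (1, 0, 2)
VC(#6, invoked at 10): max of VC(#5)=(2, 0, 0), then +1 on thread W0 → (3, 0, 0)
VC(#7, invoked at 11): max of VC(#4)=(1, 0, 2), then +1 on thread W2 → (1, 0, 3)
VC(#3, invoked at 5): max of VC(#7)=(1, 0, 3), then +1 on thread W1 → (1, 1, 3)
target: VC(#4) = (1, 0, 2)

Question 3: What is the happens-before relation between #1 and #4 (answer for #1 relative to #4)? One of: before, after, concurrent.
before

#1 spans [1,3], #4 spans [6,8]
resp(#1)=3 < inv(#4)=6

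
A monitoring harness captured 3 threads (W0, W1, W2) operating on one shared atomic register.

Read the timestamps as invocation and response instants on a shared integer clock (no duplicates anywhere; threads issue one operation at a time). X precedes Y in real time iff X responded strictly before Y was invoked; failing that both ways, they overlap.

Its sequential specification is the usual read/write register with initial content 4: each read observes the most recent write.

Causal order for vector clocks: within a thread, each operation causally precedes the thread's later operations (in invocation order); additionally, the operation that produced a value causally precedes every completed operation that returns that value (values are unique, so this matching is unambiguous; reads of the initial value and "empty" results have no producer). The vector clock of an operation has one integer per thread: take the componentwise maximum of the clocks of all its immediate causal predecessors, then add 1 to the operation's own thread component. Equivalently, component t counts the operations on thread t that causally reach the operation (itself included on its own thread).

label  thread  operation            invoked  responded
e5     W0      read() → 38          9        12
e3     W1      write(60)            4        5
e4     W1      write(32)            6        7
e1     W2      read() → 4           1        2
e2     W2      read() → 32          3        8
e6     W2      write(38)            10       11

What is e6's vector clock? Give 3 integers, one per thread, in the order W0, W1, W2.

(0, 2, 3)

VC(e1, invoked at 1): no causal predecessors; +1 on W2 → (0, 0, 1)
VC(e3, invoked at 4): no causal predecessors; +1 on W1 → (0, 1, 0)
from VC(e3)=(0, 1, 0), e4 (invoked 6) maxes components and bumps W1 → (0, 2, 0)
from VC(e1)=(0, 0, 1), VC(e4)=(0, 2, 0), e2 (invoked 3) maxes components and bumps W2 → (0, 2, 2)
from VC(e2)=(0, 2, 2), e6 (invoked 10) maxes components and bumps W2 → (0, 2, 3)
from VC(e6)=(0, 2, 3), e5 (invoked 9) maxes components and bumps W0 → (1, 2, 3)
target: VC(e6) = (0, 2, 3)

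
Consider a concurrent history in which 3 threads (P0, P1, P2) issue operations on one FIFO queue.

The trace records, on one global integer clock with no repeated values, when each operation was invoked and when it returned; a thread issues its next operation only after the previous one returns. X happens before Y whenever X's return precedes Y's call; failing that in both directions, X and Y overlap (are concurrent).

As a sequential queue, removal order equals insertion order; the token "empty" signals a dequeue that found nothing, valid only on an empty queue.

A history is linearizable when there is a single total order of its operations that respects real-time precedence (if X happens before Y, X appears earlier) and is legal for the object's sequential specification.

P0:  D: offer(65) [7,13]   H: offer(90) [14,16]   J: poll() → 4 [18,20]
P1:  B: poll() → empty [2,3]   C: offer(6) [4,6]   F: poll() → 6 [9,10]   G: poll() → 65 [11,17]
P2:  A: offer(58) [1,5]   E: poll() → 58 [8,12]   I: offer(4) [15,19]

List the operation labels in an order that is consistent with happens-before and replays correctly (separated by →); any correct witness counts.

after step 1 (B poll() → empty): queue <>
after step 2 (A offer(58)): queue <58>
after step 3 (C offer(6)): queue <58,6>
after step 4 (D offer(65)): queue <58,6,65>
after step 5 (E poll() → 58): queue <6,65>
after step 6 (F poll() → 6): queue <65>
after step 7 (G poll() → 65): queue <>
after step 8 (I offer(4)): queue <4>
after step 9 (H offer(90)): queue <4,90>
after step 10 (J poll() → 4): queue <90>

B → A → C → D → E → F → G → I → H → J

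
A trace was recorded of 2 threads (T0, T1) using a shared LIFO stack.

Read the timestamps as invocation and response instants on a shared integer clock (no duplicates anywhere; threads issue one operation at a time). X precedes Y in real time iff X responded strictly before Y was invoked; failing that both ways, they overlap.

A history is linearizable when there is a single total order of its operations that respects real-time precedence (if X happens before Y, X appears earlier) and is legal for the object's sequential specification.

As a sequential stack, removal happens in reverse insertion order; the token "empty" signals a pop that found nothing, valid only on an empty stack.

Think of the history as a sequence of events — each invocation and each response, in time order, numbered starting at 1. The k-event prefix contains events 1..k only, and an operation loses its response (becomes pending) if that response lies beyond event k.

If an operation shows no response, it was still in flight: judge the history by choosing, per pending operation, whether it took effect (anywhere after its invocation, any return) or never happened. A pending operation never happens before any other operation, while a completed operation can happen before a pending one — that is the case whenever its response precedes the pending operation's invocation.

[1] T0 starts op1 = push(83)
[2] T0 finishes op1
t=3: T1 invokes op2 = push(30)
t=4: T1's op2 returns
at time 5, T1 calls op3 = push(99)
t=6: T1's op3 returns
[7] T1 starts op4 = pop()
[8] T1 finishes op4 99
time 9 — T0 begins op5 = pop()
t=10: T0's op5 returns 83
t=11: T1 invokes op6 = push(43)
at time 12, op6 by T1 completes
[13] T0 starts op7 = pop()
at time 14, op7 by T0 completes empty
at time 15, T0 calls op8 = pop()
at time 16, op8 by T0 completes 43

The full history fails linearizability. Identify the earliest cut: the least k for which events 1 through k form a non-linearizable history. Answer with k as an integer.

events 1..9 are still linearizable — one witness is op1, op2, op3, op4:
step 1: op1 push(83) — stack <83>
step 2: op2 push(30) — stack <83,30>
step 3: op3 push(99) — stack <83,30,99>
step 4: op4 pop() → 99 — stack <83,30>
event 10 — op5's response, time 10 — after it, nothing linearizes
sample order op1, op2, op3, op4, op5 stalls at step 5 — op5 pop() → 83 has no legal effect

10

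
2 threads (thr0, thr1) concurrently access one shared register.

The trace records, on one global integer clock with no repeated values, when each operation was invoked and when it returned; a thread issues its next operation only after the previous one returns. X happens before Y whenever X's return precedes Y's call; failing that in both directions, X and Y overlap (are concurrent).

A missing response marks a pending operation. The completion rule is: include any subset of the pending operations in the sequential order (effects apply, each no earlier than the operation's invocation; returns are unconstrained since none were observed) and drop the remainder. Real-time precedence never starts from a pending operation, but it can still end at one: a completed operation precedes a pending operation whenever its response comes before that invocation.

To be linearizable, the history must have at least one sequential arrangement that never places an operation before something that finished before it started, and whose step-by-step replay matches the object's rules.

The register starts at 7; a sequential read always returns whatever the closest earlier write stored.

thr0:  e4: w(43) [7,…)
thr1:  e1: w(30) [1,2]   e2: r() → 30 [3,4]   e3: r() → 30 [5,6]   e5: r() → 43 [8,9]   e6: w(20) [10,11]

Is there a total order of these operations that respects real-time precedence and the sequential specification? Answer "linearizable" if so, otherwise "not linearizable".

linearizable

one valid linearization: e1, e2, e3, e4, e5, e6
step 1: e1 w(30) — value 30
step 2: e2 r() → 30 — value 30
step 3: e3 r() → 30 — value 30
step 4: e4 w(43) (pending, included) — value 43
step 5: e5 r() → 43 — value 43
step 6: e6 w(20) — value 20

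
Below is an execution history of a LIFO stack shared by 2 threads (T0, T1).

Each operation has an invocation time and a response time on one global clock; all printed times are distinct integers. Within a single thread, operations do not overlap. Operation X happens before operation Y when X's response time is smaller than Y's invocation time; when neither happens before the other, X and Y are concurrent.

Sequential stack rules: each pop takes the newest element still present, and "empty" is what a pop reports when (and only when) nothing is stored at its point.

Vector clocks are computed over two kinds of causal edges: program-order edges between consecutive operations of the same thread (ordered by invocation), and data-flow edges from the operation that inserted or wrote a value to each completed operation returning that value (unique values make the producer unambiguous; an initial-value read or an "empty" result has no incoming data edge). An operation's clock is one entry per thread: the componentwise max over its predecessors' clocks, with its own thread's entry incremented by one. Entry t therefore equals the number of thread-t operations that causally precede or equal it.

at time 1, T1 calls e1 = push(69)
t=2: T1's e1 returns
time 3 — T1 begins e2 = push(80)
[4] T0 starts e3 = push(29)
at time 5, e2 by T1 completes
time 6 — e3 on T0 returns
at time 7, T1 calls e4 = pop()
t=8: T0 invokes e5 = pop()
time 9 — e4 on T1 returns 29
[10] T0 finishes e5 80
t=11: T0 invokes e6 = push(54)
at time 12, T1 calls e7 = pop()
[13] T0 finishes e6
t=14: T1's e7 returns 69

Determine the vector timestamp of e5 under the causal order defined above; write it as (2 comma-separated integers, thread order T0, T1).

invoked at 1, e1 has no predecessors; its own T1 bump gives (0, 1)
invoked at 4, e3 has no predecessors; its own T0 bump gives (1, 0)
from VC(e1)=(0, 1), e2 (invoked 3) maxes components and bumps T1 → (0, 2)
from VC(e2)=(0, 2), VC(e3)=(1, 0), e4 (invoked 7) maxes components and bumps T1 → (1, 3)
from VC(e2)=(0, 2), VC(e3)=(1, 0), e5 (invoked 8) maxes components and bumps T0 → (2, 2)
from VC(e1)=(0, 1), VC(e4)=(1, 3), e7 (invoked 12) maxes components and bumps T1 → (1, 4)
from VC(e5)=(2, 2), e6 (invoked 11) maxes components and bumps T0 → (3, 2)
target: VC(e5) = (2, 2)

(2, 2)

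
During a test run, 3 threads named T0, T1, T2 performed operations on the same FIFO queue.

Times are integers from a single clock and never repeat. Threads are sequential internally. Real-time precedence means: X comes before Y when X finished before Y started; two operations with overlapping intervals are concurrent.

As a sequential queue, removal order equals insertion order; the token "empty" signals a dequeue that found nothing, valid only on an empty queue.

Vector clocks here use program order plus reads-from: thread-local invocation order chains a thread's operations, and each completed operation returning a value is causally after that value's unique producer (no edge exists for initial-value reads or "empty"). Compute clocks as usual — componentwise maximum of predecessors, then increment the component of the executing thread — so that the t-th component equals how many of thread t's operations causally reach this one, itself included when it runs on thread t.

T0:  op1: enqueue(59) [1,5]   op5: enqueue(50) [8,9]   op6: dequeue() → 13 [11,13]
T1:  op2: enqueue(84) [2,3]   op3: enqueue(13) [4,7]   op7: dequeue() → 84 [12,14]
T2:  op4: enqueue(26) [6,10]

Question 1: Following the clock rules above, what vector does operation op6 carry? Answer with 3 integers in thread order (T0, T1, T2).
Answer: (3, 2, 0)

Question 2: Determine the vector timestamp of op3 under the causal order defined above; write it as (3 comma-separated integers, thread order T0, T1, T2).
Answer: (0, 2, 0)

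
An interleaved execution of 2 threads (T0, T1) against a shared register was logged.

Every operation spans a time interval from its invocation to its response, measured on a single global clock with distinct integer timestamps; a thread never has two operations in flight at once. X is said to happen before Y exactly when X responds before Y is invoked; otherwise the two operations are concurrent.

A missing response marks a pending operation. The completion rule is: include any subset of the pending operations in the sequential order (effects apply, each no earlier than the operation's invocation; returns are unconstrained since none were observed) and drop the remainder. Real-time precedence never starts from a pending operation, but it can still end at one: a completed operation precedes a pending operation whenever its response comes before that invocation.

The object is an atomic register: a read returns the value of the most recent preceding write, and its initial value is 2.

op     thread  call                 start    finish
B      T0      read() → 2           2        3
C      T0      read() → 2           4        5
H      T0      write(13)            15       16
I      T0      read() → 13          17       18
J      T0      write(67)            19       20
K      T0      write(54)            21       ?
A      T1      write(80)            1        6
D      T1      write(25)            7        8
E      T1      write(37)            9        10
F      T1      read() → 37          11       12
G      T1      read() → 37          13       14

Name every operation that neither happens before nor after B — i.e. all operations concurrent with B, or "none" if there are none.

A

B spans [2,3]: anything still running between times 2 and 3 counts as concurrent
A [1,6]: concurrent
C [4,5]: after
D [7,8]: after
E [9,10]: after
F [11,12]: after
G [13,14]: after
H [15,16]: after
I [17,18]: after
J [19,20]: after
K [21,…): after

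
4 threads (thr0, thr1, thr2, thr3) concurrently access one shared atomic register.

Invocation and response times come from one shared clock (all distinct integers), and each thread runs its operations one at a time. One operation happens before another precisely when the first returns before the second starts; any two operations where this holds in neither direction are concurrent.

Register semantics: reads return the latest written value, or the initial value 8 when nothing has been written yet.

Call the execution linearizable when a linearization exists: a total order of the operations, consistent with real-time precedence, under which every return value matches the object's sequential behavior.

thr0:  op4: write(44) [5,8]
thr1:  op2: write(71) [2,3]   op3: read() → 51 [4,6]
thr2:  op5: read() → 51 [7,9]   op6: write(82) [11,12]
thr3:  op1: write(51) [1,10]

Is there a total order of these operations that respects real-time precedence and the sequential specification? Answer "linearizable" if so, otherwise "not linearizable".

linearizable

a witness: op2, op1, op3, op5, op4, op6
after step 1 (op2 write(71)): value 71
after step 2 (op1 write(51)): value 51
after step 3 (op3 read() → 51): value 51
after step 4 (op5 read() → 51): value 51
after step 5 (op4 write(44)): value 44
after step 6 (op6 write(82)): value 82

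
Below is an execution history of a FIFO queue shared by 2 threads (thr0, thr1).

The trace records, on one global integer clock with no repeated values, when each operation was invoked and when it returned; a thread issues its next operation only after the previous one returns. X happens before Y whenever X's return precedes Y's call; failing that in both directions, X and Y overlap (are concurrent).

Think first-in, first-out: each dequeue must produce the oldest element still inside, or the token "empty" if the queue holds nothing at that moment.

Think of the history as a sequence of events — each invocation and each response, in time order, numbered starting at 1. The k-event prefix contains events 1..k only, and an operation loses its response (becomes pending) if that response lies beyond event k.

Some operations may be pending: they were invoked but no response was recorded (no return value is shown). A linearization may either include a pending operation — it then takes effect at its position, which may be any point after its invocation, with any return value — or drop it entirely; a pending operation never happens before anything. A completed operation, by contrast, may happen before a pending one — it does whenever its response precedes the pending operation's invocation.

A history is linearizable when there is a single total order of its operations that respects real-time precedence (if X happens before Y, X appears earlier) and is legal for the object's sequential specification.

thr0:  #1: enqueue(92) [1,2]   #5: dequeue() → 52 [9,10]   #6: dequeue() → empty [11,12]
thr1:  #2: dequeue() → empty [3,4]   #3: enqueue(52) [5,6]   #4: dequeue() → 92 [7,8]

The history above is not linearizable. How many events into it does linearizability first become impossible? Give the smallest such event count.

one valid order for events 1..3 is #1:
after step 1 (#1 enqueue(92)): queue <92>
adding event 4 (#2 responds at 4) leaves no legal real-time order
for example #1, #2 fails at step 2: #2 dequeue() → empty is not legal there

4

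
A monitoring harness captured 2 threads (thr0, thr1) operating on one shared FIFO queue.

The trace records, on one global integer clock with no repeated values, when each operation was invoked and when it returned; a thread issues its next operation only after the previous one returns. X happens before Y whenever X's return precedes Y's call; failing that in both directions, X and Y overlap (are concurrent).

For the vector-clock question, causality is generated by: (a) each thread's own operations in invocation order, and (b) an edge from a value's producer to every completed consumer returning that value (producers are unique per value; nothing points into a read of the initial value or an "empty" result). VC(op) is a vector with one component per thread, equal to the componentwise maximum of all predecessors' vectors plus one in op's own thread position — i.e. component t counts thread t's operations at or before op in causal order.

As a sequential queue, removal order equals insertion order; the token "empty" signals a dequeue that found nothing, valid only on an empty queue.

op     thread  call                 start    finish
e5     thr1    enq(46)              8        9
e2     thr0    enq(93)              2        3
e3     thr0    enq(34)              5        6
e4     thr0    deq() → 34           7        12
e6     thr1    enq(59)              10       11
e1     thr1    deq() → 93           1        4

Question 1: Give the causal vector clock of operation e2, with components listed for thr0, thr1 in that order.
Answer: (1, 0)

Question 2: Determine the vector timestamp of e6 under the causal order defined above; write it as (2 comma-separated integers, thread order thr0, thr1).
Answer: (1, 3)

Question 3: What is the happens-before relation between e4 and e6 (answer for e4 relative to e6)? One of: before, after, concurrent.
Answer: concurrent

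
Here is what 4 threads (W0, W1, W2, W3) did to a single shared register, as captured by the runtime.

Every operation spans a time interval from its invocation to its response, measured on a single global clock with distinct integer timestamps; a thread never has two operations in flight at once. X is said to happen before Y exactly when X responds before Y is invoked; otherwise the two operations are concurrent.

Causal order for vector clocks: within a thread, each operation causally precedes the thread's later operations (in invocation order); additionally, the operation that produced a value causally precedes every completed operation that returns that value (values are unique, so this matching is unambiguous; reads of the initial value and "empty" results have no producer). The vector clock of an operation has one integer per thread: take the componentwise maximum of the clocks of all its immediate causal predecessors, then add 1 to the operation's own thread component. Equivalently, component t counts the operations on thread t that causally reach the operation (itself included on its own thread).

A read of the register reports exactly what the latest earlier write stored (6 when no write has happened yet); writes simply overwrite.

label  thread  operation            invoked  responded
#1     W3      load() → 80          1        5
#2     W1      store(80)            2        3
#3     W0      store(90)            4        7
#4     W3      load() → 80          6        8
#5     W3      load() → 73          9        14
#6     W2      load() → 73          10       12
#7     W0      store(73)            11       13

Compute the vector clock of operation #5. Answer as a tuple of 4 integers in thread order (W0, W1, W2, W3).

root op #2, invoked 2: fresh clock plus W1's own tick → (0, 1, 0, 0)
root op #3, invoked 4: fresh clock plus W0's own tick → (1, 0, 0, 0)
from VC(#2)=(0, 1, 0, 0), #1 (invoked 1) maxes components and bumps W3 → (0, 1, 0, 1)
from VC(#3)=(1, 0, 0, 0), #7 (invoked 11) maxes components and bumps W0 → (2, 0, 0, 0)
from VC(#1)=(0, 1, 0, 1), VC(#2)=(0, 1, 0, 0), #4 (invoked 6) maxes components and bumps W3 → (0, 1, 0, 2)
from VC(#7)=(2, 0, 0, 0), #6 (invoked 10) maxes components and bumps W2 → (2, 0, 1, 0)
from VC(#4)=(0, 1, 0, 2), VC(#7)=(2, 0, 0, 0), #5 (invoked 9) maxes components and bumps W3 → (2, 1, 0, 3)
target: VC(#5) = (2, 1, 0, 3)

(2, 1, 0, 3)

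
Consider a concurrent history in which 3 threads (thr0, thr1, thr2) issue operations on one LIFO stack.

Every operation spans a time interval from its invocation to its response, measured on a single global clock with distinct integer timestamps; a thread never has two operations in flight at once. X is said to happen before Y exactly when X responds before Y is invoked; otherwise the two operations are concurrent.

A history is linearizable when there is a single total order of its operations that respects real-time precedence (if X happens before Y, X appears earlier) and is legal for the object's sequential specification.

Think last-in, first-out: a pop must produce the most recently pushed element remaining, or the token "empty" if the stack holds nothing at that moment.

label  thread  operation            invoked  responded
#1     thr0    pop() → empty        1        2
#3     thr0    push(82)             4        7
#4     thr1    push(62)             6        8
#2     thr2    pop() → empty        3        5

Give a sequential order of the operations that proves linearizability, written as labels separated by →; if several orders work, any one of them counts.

after step 1 (#1 pop() → empty): stack <>
after step 2 (#2 pop() → empty): stack <>
after step 3 (#3 push(82)): stack <82>
after step 4 (#4 push(62)): stack <82,62>

#1 → #2 → #3 → #4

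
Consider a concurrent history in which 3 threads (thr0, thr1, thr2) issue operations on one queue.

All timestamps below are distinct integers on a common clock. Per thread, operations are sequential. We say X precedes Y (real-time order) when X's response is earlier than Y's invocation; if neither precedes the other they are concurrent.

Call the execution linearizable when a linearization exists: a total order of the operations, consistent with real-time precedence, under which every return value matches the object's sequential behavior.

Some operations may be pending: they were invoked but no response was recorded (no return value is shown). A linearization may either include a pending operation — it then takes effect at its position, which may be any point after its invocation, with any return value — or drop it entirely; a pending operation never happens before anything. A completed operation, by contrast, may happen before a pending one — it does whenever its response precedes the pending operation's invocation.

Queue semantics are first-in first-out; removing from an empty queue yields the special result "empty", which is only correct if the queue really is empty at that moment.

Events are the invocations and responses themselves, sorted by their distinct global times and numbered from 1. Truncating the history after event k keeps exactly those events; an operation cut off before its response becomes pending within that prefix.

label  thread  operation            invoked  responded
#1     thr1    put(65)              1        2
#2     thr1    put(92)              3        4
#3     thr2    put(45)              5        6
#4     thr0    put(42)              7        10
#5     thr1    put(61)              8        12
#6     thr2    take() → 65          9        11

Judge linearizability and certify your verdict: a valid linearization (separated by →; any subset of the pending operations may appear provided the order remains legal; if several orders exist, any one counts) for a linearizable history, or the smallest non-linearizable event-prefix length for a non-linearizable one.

1. #1 put(65), leaving queue <65>
2. #2 put(92), leaving queue <65,92>
3. #3 put(45), leaving queue <65,92,45>
4. #4 put(42), leaving queue <65,92,45,42>
5. #5 put(61), leaving queue <65,92,45,42,61>
6. #6 take() → 65, leaving queue <92,45,42,61>

linearizable — witness: #1 → #2 → #3 → #4 → #5 → #6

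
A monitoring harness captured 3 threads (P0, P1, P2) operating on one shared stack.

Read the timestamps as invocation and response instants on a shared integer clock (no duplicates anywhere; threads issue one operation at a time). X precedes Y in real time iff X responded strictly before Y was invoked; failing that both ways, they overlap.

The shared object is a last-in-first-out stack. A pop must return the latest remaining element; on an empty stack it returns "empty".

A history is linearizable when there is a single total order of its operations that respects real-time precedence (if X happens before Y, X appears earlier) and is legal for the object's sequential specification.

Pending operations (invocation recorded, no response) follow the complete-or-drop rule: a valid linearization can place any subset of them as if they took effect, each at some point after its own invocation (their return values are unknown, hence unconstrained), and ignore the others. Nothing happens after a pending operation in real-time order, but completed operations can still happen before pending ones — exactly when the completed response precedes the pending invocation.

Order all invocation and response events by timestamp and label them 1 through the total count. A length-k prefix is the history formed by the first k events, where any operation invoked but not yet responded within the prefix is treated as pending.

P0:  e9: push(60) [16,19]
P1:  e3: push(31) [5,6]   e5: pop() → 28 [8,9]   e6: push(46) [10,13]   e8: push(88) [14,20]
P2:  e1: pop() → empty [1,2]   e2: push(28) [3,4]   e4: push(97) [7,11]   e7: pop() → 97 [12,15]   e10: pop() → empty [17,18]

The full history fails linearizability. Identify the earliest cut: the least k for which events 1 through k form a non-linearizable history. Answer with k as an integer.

one valid order for events 1..8 is e1, e2, e3:
1. e1 pop() → empty, leaving stack <>
2. e2 push(28), leaving stack <28>
3. e3 push(31), leaving stack <28,31>
at event 9 (e5's time-9 response) nothing linearizes any more
every completion of the 1 pending operation (e4) was checked; none linearizes
one such order, e1, e2, e3, e5 (pending dropped), breaks at step 4 where e5 pop() → 28 is illegal

9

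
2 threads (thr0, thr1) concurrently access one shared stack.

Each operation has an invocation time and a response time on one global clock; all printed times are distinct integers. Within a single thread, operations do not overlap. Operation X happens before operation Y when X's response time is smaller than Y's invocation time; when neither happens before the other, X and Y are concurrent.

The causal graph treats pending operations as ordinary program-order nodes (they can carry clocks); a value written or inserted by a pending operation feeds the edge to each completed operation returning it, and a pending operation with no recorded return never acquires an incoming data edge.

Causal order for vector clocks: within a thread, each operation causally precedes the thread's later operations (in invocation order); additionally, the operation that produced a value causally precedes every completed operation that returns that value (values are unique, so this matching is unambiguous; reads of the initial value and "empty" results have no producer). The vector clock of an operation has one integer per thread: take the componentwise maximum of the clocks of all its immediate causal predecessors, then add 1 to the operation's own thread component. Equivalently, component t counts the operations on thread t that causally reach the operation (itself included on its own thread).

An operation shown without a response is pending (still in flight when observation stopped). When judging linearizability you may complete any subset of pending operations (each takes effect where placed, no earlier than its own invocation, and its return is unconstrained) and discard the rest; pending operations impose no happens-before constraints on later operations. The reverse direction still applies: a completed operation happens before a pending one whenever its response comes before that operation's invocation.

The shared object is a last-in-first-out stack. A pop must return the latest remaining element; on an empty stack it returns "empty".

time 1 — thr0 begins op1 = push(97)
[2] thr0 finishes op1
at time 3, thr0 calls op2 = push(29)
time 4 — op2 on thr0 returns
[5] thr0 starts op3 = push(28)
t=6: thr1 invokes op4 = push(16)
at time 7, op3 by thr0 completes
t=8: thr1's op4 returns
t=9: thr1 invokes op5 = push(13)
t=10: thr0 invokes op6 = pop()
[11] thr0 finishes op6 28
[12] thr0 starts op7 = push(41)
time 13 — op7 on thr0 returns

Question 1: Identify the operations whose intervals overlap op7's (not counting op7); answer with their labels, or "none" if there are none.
Answer: op5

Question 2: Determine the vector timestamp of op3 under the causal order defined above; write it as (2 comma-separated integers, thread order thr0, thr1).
Answer: (3, 0)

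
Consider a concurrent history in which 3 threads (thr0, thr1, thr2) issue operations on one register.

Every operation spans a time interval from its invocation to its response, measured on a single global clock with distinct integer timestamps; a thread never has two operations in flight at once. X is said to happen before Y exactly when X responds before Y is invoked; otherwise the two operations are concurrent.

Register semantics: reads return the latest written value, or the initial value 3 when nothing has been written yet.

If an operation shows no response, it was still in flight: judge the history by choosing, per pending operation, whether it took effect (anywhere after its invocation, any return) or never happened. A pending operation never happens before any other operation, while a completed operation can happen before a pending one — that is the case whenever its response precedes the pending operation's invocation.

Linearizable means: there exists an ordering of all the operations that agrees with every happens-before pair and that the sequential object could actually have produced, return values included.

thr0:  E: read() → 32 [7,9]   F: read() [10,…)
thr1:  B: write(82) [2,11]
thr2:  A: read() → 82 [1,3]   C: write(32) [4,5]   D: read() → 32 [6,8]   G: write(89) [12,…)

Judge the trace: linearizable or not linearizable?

a witness: B, A, C, D, E
after step 1 (B write(82)): value 82
after step 2 (A read() → 82): value 82
after step 3 (C write(32)): value 32
after step 4 (D read() → 32): value 32
after step 5 (E read() → 32): value 32

linearizable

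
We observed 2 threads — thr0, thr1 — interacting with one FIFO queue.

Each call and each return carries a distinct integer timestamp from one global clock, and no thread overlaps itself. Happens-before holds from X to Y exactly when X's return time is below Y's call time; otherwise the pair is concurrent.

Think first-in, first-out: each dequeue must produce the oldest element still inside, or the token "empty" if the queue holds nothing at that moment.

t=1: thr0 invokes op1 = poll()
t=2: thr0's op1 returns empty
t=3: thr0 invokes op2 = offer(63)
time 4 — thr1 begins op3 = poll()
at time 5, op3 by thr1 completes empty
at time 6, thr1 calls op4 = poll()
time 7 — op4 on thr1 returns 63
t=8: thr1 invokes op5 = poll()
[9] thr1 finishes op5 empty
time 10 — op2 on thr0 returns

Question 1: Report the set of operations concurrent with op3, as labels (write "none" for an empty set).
op3 runs from 4 to 5; window-overlapping ops are concurrent
op1 [1,2]: before
op2 [3,10]: concurrent
op4 [6,7]: after
op5 [8,9]: after

op2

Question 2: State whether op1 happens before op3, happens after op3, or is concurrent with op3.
op1 spans [1,2], op3 spans [4,5]
resp(op1)=2 < inv(op3)=4

before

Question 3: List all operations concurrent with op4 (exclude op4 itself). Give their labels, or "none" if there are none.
overlap test against op4 [6,7]: concurrent iff the interval meets 6..7
op1 [1,2]: before
op2 [3,10]: concurrent
op3 [4,5]: before
op5 [8,9]: after

op2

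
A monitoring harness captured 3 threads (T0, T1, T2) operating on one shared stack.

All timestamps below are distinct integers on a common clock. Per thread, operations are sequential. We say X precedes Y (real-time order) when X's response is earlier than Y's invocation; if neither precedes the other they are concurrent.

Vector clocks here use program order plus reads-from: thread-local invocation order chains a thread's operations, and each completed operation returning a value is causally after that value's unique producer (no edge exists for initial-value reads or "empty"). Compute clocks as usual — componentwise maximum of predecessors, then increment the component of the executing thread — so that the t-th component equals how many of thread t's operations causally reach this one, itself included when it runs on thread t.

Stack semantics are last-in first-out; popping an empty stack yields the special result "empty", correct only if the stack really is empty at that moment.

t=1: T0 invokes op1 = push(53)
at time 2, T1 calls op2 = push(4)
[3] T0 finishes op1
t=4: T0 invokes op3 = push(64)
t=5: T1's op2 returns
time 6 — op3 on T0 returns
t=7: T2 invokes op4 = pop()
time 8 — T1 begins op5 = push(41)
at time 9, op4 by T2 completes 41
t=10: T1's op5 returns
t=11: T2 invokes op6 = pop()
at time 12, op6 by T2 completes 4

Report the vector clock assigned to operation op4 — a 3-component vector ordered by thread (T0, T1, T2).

root op op2, invoked 2: fresh clock plus T1's own tick → (0, 1, 0)
root op op1, invoked 1: fresh clock plus T0's own tick → (1, 0, 0)
op5, invoked 8, takes VC(op2)=(0, 1, 0) under max, adds 1 for T1 → (0, 2, 0)
op3, invoked 4, takes VC(op1)=(1, 0, 0) under max, adds 1 for T0 → (2, 0, 0)
op4, invoked 7, takes VC(op5)=(0, 2, 0) under max, adds 1 for T2 → (0, 2, 1)
op6, invoked 11, takes VC(op2)=(0, 1, 0), VC(op4)=(0, 2, 1) under max, adds 1 for T2 → (0, 2, 2)
target: VC(op4) = (0, 2, 1)

(0, 2, 1)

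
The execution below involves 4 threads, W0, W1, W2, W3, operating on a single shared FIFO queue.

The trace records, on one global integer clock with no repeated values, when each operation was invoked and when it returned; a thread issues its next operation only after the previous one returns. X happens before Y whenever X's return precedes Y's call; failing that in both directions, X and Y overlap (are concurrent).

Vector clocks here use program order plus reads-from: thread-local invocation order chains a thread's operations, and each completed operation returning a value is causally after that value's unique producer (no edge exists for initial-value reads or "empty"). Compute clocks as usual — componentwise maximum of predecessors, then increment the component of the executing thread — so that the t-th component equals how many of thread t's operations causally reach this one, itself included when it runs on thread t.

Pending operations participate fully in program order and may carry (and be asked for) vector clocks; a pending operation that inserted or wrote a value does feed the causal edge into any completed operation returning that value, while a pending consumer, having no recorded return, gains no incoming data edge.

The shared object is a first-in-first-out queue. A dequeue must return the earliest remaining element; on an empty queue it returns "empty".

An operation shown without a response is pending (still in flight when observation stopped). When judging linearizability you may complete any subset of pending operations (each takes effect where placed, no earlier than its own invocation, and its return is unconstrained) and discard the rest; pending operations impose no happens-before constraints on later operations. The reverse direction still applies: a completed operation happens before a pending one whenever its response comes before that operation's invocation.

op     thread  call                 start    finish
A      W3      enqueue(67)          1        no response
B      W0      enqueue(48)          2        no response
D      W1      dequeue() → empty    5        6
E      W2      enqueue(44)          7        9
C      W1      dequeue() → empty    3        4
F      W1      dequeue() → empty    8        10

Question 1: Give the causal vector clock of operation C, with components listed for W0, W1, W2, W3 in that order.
Answer: (0, 1, 0, 0)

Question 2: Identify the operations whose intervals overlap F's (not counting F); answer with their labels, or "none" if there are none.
Answer: A, B, E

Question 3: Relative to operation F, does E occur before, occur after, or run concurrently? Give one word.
Answer: concurrent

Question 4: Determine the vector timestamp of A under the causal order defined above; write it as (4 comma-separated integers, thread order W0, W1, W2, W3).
Answer: (0, 0, 0, 1)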